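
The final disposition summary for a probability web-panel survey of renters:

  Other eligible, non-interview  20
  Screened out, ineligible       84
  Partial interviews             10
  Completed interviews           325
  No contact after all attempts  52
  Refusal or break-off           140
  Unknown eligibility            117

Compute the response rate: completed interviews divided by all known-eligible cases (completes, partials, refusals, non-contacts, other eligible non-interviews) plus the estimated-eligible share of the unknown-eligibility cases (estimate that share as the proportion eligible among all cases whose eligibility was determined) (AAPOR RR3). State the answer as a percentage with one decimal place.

Numerator → 325
Eligible (known) → 325 + 10 + 140 + 52 + 20 = 547
e = 547 / (547 + 84) = 547 / 631 = 0.8669
Eligible share of unknowns → 0.8669 × 117 = 101.43
Denom → 547 + 101.43 = 648.43
RR3 = 325 / 648.43 = 0.5012

50.1%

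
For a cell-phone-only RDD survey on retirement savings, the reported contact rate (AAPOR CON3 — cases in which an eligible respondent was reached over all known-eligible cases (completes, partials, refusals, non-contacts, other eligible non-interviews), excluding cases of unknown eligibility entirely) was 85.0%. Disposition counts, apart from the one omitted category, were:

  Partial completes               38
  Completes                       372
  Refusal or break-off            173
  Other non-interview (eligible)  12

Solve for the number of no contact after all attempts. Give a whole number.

105

Numerator = 372 + 38 + 173 + 12 = 595
CON3 = 595 / D = 0.850
D = 595 / 0.850 = 700.0
Rest of base = 595
no contact after all attempts = 700.0 − 595 ≈ 105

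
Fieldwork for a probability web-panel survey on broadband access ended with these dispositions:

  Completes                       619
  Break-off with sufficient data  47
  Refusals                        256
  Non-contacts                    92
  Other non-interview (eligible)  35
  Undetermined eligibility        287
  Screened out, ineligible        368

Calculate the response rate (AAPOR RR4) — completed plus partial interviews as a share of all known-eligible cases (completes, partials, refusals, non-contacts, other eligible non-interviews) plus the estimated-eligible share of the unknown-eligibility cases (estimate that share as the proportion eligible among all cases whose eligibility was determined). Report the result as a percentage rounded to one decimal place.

Num = 619 + 47 = 666
Eligible (known) = 619 + 47 + 256 + 92 + 35 = 1049
e = 1049 / (1049 + 368) = 1049 / 1417 = 0.7403
Estimated eligible among unknowns = 0.7403 × 287 = 212.47
Denom = 1049 + 212.47 = 1261.47
RR4 = 666 / 1261.47 = 0.5280

52.8%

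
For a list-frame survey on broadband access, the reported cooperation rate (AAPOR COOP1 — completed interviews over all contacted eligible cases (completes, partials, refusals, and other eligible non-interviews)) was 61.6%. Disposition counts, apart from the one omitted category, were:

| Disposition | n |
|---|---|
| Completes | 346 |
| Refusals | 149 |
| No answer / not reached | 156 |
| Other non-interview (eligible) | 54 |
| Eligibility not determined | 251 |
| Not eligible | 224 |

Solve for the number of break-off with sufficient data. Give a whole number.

COOP1 = 346 / D = 0.616
D = 346 / 0.616 = 561.7
Remaining denominator categories sum to 549
break-off with sufficient data = 561.7 − 549 ≈ 13

13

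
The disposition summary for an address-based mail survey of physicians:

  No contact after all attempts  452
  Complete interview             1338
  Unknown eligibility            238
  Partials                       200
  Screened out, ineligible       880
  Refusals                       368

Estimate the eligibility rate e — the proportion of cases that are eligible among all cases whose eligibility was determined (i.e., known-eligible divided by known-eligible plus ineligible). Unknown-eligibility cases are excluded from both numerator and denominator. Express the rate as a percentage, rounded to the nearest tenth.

Known eligible: 1338 + 200 + 368 + 452 = 2358
e = 2358 / (2358 + 880) = 2358 / 3238 = 0.7282

72.8%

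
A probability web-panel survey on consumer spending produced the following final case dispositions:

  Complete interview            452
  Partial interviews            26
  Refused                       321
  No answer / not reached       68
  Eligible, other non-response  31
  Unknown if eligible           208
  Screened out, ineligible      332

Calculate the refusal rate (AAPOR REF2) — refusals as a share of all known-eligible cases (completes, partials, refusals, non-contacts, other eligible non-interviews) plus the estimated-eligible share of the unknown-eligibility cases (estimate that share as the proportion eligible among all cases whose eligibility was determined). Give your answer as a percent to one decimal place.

30.6%

Top = 321
Known eligible = 452 + 26 + 321 + 68 + 31 = 898
e = 898 / (898 + 332) = 898 / 1230 = 0.7301
e × U = 0.7301 × 208 = 151.86
Denominator = 898 + 151.86 = 1049.86
REF2 = 321 / 1049.86 = 0.3058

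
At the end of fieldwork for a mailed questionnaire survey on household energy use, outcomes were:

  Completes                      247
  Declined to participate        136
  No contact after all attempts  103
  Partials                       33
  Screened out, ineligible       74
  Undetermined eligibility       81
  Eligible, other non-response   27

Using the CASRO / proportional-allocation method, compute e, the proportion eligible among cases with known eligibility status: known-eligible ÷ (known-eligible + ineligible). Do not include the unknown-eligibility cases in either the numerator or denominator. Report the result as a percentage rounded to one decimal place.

88.1%

Known eligible → 247 + 33 + 136 + 103 + 27 = 546
e = 546 / (546 + 74) = 546 / 620 = 0.8806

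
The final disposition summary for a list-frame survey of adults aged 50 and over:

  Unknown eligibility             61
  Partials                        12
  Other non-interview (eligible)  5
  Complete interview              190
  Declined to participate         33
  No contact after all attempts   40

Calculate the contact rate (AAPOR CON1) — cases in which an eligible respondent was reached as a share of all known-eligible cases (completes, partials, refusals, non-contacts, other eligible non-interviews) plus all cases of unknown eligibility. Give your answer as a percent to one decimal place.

70.4%

Numerator → 190 + 12 + 33 + 5 = 240
Denominator → 190 + 12 + 33 + 40 + 5 + 61 = 341
CON1 = 240 / 341 = 0.7038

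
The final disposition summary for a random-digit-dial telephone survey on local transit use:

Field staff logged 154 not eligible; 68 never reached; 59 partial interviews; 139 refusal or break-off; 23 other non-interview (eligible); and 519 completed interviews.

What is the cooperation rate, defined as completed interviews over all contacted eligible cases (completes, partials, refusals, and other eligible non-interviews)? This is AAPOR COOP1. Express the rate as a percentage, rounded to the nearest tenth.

70.1%

Numerator = 519
Denom = 519 + 59 + 139 + 23 = 740
COOP1 = 519 / 740 = 0.7014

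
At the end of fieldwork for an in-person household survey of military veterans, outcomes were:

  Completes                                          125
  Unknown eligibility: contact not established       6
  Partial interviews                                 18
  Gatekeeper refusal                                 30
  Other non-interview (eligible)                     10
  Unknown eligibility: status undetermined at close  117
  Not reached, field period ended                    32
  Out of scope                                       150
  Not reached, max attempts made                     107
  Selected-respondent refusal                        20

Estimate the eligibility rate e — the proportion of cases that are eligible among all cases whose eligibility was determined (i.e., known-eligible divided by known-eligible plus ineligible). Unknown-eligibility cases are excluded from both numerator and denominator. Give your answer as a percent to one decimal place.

69.5%

Refused = 30 + 20 = 50
No answer / not reached = 32 + 107 = 139
Undetermined eligibility = 6 + 117 = 123
Determined eligible → 125 + 18 + 50 + 139 + 10 = 342
e = 342 / (342 + 150) = 342 / 492 = 0.6951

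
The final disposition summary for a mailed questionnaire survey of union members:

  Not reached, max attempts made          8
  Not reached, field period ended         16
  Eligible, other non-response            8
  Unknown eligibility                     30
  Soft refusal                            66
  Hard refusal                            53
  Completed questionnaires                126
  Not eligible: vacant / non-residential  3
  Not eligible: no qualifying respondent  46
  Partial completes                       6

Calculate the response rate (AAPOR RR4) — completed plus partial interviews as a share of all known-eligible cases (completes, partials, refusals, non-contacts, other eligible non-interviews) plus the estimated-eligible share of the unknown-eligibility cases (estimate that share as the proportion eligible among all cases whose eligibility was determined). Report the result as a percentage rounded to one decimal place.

42.8%

Declined to participate = 53 + 66 = 119
Non-contacts = 16 + 8 = 24
Screened out, ineligible = 46 + 3 = 49
Numerator = 126 + 6 = 132
Eligible (known) = 126 + 6 + 119 + 24 + 8 = 283
e = 283 / (283 + 49) = 283 / 332 = 0.8524
Estimated eligible among unknowns = 0.8524 × 30 = 25.57
Denominator = 283 + 25.57 = 308.57
RR4 = 132 / 308.57 = 0.4278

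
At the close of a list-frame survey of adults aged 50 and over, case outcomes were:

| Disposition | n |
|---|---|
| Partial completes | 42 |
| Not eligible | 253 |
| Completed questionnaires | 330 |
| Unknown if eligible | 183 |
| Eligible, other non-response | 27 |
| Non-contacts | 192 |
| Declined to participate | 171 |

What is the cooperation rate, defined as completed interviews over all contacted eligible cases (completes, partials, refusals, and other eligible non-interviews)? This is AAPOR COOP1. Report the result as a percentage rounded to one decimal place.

Numerator → 330
Denom → 330 + 42 + 171 + 27 = 570
COOP1 = 330 / 570 = 0.5789

57.9%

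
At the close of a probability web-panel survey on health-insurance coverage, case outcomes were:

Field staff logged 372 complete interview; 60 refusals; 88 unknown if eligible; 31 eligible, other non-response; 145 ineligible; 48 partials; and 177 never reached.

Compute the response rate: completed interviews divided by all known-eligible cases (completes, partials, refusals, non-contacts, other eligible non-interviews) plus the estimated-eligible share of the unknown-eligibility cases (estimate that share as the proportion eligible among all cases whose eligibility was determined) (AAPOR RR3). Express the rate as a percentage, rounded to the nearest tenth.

48.9%

Top: 372
Known eligible: 372 + 48 + 60 + 177 + 31 = 688
e = 688 / (688 + 145) = 688 / 833 = 0.8259
Eligible share of unknowns: 0.8259 × 88 = 72.68
Denom: 688 + 72.68 = 760.68
RR3 = 372 / 760.68 = 0.4890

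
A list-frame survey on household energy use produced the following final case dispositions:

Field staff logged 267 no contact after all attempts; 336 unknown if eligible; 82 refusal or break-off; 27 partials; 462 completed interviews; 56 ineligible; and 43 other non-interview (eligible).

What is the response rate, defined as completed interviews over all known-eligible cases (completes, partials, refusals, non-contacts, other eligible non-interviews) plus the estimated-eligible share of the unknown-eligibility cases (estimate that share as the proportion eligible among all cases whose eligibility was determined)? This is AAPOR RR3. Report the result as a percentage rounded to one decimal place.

38.6%

Num = 462
Known eligible = 462 + 27 + 82 + 267 + 43 = 881
e = 881 / (881 + 56) = 881 / 937 = 0.9402
Eligible share of unknowns = 0.9402 × 336 = 315.91
Denominator = 881 + 315.91 = 1196.91
RR3 = 462 / 1196.91 = 0.3860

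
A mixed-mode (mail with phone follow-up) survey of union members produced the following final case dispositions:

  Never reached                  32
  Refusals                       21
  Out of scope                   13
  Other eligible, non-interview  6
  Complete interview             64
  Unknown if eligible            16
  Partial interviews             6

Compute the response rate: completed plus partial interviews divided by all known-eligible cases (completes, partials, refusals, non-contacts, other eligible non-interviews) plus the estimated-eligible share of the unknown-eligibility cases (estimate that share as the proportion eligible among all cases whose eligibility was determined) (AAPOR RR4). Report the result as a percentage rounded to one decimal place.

Num: 64 + 6 = 70
Determined eligible: 64 + 6 + 21 + 32 + 6 = 129
e = 129 / (129 + 13) = 129 / 142 = 0.9085
Estimated eligible among unknowns: 0.9085 × 16 = 14.54
Base: 129 + 14.54 = 143.54
RR4 = 70 / 143.54 = 0.4877

48.8%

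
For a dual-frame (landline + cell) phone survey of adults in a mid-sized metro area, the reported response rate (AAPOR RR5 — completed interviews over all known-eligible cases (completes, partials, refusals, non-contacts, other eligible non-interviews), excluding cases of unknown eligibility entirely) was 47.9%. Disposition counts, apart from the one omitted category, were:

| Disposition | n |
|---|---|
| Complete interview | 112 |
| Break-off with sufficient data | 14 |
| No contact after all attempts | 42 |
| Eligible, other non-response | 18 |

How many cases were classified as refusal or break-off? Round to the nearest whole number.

48

RR5 = 112 / D = 0.479
D = 112 / 0.479 = 233.8
Rest of base = 186
refusal or break-off = 233.8 − 186 ≈ 48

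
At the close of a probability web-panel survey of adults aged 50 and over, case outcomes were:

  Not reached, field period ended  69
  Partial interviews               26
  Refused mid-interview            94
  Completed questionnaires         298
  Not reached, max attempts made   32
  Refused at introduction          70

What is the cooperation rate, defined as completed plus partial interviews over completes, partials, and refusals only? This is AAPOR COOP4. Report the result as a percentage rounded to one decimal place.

Refusals = 70 + 94 = 164
Never reached = 69 + 32 = 101
Top = 298 + 26 = 324
Base = 298 + 26 + 164 = 488
COOP4 = 324 / 488 = 0.6639

66.4%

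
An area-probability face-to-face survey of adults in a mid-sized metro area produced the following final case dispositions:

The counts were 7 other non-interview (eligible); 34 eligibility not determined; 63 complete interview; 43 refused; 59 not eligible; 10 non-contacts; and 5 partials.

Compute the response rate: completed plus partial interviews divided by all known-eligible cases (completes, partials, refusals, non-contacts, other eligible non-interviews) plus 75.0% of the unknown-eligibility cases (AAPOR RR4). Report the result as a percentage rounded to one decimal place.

44.3%

Top = 63 + 5 = 68
Known eligible = 63 + 5 + 43 + 10 + 7 = 128
e × U = 0.7500 × 34 = 25.50
Denom = 128 + 25.50 = 153.50
RR4 = 68 / 153.50 = 0.4430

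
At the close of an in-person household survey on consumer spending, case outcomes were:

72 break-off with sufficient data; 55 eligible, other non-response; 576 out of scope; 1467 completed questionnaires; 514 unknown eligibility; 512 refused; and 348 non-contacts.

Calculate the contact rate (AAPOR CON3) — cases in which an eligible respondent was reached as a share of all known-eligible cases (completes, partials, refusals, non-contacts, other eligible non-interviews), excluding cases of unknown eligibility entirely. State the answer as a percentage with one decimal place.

85.8%

Numerator → 1467 + 72 + 512 + 55 = 2106
Base → 1467 + 72 + 512 + 348 + 55 = 2454
CON3 = 2106 / 2454 = 0.8582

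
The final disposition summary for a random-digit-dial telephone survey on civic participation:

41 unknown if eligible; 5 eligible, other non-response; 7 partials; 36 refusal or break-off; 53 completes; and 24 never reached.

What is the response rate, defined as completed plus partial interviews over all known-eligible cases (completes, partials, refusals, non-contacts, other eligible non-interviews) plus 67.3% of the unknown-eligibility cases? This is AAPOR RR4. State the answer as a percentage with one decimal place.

Numerator = 53 + 7 = 60
Eligible (known) = 53 + 7 + 36 + 24 + 5 = 125
Estimated eligible among unknowns = 0.6730 × 41 = 27.59
Denom = 125 + 27.59 = 152.59
RR4 = 60 / 152.59 = 0.3932

39.3%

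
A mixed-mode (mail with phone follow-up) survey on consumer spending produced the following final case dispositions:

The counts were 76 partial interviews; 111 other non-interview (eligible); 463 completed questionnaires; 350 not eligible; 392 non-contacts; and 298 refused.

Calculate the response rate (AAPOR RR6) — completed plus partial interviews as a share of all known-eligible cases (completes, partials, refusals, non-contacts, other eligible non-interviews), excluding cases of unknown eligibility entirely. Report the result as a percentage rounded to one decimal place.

40.2%

Numerator: 463 + 76 = 539
Denom: 463 + 76 + 298 + 392 + 111 = 1340
RR6 = 539 / 1340 = 0.4022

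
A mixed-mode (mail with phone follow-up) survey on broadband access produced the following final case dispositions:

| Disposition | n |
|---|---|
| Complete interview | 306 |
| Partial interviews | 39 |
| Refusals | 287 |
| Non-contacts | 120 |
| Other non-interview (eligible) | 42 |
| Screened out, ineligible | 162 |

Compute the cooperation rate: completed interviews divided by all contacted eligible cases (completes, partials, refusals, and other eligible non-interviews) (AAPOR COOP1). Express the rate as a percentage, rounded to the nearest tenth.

45.4%

Top: 306
Base: 306 + 39 + 287 + 42 = 674
COOP1 = 306 / 674 = 0.4540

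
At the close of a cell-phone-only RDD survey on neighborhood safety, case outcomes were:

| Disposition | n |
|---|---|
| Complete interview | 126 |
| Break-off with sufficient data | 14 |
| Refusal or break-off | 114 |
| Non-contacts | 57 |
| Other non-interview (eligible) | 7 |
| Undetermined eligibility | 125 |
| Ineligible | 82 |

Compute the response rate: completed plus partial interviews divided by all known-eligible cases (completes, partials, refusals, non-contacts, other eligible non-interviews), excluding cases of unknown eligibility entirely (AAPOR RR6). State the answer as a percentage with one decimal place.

Top: 126 + 14 = 140
Base: 126 + 14 + 114 + 57 + 7 = 318
RR6 = 140 / 318 = 0.4403

44.0%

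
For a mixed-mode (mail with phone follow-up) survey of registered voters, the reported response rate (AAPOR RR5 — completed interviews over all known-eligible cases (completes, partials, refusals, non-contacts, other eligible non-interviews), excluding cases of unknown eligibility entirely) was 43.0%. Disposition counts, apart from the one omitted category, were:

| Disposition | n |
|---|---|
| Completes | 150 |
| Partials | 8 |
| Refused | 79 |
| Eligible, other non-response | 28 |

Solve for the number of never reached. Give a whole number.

RR5 = 150 / D = 0.430
D = 150 / 0.430 = 348.8
Rest of base = 265
never reached = 348.8 − 265 ≈ 84

84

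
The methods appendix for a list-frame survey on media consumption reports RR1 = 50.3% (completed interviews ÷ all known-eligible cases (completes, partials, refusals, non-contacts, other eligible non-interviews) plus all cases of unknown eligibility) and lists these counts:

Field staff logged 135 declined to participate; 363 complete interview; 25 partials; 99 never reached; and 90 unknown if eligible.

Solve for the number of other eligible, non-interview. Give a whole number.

10

RR1 = 363 / D = 0.503
D = 363 / 0.503 = 721.7
Remaining denominator categories sum to 712
other eligible, non-interview = 721.7 − 712 ≈ 10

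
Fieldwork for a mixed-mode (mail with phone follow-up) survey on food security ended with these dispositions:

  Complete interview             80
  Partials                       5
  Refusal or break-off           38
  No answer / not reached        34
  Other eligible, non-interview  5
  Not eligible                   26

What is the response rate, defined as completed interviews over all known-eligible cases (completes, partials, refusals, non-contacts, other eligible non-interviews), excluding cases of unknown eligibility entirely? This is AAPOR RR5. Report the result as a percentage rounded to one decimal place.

49.4%

Top = 80
Denominator = 80 + 5 + 38 + 34 + 5 = 162
RR5 = 80 / 162 = 0.4938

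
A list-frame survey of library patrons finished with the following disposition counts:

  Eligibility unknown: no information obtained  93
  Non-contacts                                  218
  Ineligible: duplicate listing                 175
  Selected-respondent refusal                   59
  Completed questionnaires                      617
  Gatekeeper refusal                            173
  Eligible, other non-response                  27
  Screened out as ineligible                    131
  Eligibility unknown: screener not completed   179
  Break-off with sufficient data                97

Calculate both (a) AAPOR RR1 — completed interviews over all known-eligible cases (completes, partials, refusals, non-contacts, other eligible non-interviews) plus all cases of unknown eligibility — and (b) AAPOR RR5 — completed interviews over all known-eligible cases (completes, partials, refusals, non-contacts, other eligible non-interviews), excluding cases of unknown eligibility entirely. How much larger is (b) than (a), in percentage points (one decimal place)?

9.6

Refusals = 173 + 59 = 232
Unknown if eligible = 179 + 93 = 272
Out of scope = 131 + 175 = 306
Num → 617
Denom → 617 + 97 + 232 + 218 + 27 + 272 = 1463
RR1 = 617 / 1463 = 0.4217
Denom → 617 + 97 + 232 + 218 + 27 = 1191
RR5 = 617 / 1191 = 0.5181
Difference = 51.81 − 42.17 = 9.64 percentage points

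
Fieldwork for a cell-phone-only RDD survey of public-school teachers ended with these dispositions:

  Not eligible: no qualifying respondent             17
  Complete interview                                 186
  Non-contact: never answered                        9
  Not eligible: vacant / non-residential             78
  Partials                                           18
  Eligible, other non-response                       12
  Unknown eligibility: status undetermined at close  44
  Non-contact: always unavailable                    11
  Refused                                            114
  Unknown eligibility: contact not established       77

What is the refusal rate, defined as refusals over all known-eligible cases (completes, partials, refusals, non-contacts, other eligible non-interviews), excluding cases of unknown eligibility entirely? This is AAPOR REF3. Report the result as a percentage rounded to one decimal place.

No contact after all attempts = 9 + 11 = 20
Eligibility not determined = 77 + 44 = 121
Out of scope = 17 + 78 = 95
Num → 114
Denominator → 186 + 18 + 114 + 20 + 12 = 350
REF3 = 114 / 350 = 0.3257

32.6%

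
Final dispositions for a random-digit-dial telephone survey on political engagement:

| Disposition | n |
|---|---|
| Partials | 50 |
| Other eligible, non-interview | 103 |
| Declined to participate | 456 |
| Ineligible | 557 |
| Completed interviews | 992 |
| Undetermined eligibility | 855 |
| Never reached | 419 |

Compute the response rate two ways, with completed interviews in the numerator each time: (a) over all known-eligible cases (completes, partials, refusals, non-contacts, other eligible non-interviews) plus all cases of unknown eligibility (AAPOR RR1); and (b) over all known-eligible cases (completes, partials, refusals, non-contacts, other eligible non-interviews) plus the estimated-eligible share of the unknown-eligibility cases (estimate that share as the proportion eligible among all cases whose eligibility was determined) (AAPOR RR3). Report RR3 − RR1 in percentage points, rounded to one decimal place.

Numerator: 992
Denominator: 992 + 50 + 456 + 419 + 103 + 855 = 2875
RR1 = 992 / 2875 = 0.3450
Eligible (known): 992 + 50 + 456 + 419 + 103 = 2020
e = 2020 / (2020 + 557) = 2020 / 2577 = 0.7839
Eligible share of unknowns: 0.7839 × 855 = 670.23
Denominator: 2020 + 670.23 = 2690.23
RR3 = 992 / 2690.23 = 0.3687
Difference = 36.87 − 34.50 = 2.37 percentage points

2.4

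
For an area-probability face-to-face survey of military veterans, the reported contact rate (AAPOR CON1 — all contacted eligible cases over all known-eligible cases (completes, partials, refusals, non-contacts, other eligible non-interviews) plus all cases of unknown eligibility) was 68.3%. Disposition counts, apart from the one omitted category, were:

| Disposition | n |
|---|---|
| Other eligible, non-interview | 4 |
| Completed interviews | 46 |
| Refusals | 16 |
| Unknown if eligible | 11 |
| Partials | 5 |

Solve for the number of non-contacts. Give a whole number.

Numerator = 46 + 5 + 16 + 4 = 71
CON1 = 71 / D = 0.683
D = 71 / 0.683 = 104.0
Remaining denominator categories sum to 82
non-contacts = 104.0 − 82 ≈ 22

22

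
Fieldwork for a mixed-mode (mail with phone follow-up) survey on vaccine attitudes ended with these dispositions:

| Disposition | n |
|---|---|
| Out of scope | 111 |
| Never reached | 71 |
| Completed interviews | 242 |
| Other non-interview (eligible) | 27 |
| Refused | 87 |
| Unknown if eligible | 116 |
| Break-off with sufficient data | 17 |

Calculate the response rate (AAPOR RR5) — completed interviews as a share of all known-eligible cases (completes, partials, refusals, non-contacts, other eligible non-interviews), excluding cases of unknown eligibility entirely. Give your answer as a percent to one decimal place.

Num → 242
Base → 242 + 17 + 87 + 71 + 27 = 444
RR5 = 242 / 444 = 0.5450

54.5%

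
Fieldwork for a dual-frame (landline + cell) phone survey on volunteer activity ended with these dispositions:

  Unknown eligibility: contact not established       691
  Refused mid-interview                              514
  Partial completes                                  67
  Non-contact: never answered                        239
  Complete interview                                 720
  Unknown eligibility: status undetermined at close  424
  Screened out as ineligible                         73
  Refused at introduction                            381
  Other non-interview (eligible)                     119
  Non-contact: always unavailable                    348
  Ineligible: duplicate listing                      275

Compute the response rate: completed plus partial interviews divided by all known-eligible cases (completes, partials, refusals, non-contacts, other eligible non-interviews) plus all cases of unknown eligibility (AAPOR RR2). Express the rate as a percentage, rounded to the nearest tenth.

Refusals = 381 + 514 = 895
No answer / not reached = 239 + 348 = 587
Undetermined eligibility = 691 + 424 = 1115
Out of scope = 73 + 275 = 348
Num: 720 + 67 = 787
Denom: 720 + 67 + 895 + 587 + 119 + 1115 = 3503
RR2 = 787 / 3503 = 0.2247

22.5%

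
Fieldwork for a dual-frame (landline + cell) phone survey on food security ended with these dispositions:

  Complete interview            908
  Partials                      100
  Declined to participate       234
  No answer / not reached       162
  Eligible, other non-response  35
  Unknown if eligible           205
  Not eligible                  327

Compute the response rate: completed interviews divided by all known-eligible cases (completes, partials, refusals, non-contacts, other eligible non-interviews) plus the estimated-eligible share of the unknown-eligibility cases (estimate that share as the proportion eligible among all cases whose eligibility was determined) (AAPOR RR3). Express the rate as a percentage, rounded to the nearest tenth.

Top → 908
Eligible (known) → 908 + 100 + 234 + 162 + 35 = 1439
e = 1439 / (1439 + 327) = 1439 / 1766 = 0.8148
Estimated eligible among unknowns → 0.8148 × 205 = 167.03
Denom → 1439 + 167.03 = 1606.03
RR3 = 908 / 1606.03 = 0.5654

56.5%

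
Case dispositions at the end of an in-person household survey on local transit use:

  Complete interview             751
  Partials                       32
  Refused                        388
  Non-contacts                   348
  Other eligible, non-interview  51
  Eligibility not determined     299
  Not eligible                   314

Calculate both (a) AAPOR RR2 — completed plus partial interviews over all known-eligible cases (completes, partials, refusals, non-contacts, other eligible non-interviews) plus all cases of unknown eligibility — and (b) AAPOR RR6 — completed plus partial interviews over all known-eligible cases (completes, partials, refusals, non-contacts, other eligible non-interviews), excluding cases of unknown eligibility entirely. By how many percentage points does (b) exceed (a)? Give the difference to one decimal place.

Numerator = 751 + 32 = 783
Denominator = 751 + 32 + 388 + 348 + 51 + 299 = 1869
RR2 = 783 / 1869 = 0.4189
Denominator = 751 + 32 + 388 + 348 + 51 = 1570
RR6 = 783 / 1570 = 0.4987
Difference = 49.87 − 41.89 = 7.98 percentage points

8.0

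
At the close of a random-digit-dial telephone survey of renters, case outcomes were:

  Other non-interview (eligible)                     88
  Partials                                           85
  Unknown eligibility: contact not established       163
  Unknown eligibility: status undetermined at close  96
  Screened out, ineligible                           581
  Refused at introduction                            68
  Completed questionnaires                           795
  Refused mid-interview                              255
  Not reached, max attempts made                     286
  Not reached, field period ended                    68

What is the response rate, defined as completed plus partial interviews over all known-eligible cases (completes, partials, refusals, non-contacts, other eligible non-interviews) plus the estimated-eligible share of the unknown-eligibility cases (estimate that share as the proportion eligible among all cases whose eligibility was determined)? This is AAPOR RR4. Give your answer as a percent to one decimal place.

47.9%

Refused = 68 + 255 = 323
No answer / not reached = 68 + 286 = 354
Undetermined eligibility = 163 + 96 = 259
Num → 795 + 85 = 880
Eligible (known) → 795 + 85 + 323 + 354 + 88 = 1645
e = 1645 / (1645 + 581) = 1645 / 2226 = 0.7390
Eligible share of unknowns → 0.7390 × 259 = 191.40
Base → 1645 + 191.40 = 1836.40
RR4 = 880 / 1836.40 = 0.4792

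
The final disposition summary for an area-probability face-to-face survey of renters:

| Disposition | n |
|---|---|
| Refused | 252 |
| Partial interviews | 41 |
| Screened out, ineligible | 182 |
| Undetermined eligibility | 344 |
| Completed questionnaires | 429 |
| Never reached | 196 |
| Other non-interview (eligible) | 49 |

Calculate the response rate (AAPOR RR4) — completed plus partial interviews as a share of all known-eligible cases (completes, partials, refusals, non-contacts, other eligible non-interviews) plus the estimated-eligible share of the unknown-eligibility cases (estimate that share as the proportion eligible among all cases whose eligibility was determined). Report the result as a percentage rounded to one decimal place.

Top → 429 + 41 = 470
Eligible (known) → 429 + 41 + 252 + 196 + 49 = 967
e = 967 / (967 + 182) = 967 / 1149 = 0.8416
Eligible share of unknowns → 0.8416 × 344 = 289.51
Denom → 967 + 289.51 = 1256.51
RR4 = 470 / 1256.51 = 0.3741

37.4%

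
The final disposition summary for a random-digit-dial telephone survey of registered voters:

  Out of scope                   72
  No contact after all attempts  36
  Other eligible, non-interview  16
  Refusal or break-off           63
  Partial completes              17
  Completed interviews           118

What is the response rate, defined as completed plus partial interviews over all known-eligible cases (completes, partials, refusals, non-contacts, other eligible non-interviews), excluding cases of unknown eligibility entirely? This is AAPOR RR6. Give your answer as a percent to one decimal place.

Top: 118 + 17 = 135
Base: 118 + 17 + 63 + 36 + 16 = 250
RR6 = 135 / 250 = 0.5400

54.0%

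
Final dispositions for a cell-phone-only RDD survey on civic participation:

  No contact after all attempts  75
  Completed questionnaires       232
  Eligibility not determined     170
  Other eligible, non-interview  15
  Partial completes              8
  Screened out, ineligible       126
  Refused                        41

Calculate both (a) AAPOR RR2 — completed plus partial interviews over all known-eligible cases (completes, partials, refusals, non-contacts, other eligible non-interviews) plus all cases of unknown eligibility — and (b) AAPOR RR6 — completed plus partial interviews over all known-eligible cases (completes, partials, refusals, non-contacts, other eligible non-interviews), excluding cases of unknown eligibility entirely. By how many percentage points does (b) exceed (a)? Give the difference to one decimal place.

Numerator = 232 + 8 = 240
Denom = 232 + 8 + 41 + 75 + 15 + 170 = 541
RR2 = 240 / 541 = 0.4436
Denom = 232 + 8 + 41 + 75 + 15 = 371
RR6 = 240 / 371 = 0.6469
Difference = 64.69 − 44.36 = 20.33 percentage points

20.3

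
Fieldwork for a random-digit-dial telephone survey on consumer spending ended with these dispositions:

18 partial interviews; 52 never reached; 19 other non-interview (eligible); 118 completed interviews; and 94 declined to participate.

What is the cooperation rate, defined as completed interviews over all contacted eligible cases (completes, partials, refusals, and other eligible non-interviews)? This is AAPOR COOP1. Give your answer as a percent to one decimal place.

Numerator → 118
Denominator → 118 + 18 + 94 + 19 = 249
COOP1 = 118 / 249 = 0.4739

47.4%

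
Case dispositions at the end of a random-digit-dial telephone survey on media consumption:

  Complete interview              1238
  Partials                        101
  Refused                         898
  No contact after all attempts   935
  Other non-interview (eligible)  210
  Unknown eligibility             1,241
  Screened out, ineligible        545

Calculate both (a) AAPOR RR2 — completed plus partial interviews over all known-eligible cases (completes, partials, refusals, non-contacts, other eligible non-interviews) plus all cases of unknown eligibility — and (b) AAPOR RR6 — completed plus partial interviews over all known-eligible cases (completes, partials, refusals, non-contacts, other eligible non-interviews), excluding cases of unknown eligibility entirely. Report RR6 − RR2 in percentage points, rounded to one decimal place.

10.6

Num: 1238 + 101 = 1339
Denominator: 1238 + 101 + 898 + 935 + 210 + 1241 = 4623
RR2 = 1339 / 4623 = 0.2896
Denominator: 1238 + 101 + 898 + 935 + 210 = 3382
RR6 = 1339 / 3382 = 0.3959
Difference = 39.59 − 28.96 = 10.63 percentage points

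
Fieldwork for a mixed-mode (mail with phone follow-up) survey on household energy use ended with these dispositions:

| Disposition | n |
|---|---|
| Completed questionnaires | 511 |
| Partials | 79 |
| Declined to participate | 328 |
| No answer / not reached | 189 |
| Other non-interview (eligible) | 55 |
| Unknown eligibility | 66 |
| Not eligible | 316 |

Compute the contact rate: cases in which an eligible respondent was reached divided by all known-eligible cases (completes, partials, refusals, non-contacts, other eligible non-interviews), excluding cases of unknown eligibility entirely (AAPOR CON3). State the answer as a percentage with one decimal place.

Num → 511 + 79 + 328 + 55 = 973
Denom → 511 + 79 + 328 + 189 + 55 = 1162
CON3 = 973 / 1162 = 0.8373

83.7%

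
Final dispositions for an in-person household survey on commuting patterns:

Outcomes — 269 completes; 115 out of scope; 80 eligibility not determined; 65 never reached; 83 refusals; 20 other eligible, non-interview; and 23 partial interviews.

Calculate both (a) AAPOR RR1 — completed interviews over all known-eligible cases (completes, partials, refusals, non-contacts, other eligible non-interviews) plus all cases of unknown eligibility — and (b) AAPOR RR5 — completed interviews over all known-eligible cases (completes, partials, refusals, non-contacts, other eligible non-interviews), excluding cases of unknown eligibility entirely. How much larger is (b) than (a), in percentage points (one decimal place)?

Top = 269
Denominator = 269 + 23 + 83 + 65 + 20 + 80 = 540
RR1 = 269 / 540 = 0.4981
Denominator = 269 + 23 + 83 + 65 + 20 = 460
RR5 = 269 / 460 = 0.5848
Difference = 58.48 − 49.81 = 8.67 percentage points

8.7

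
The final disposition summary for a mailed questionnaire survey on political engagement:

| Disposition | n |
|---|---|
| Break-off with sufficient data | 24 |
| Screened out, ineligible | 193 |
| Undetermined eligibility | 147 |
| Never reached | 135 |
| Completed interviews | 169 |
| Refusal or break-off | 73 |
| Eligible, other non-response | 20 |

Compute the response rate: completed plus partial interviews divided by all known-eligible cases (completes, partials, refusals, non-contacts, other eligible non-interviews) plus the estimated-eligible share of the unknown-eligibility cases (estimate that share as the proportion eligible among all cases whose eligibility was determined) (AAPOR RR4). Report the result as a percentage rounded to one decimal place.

37.0%

Num = 169 + 24 = 193
Determined eligible = 169 + 24 + 73 + 135 + 20 = 421
e = 421 / (421 + 193) = 421 / 614 = 0.6857
e × U = 0.6857 × 147 = 100.80
Denominator = 421 + 100.80 = 521.80
RR4 = 193 / 521.80 = 0.3699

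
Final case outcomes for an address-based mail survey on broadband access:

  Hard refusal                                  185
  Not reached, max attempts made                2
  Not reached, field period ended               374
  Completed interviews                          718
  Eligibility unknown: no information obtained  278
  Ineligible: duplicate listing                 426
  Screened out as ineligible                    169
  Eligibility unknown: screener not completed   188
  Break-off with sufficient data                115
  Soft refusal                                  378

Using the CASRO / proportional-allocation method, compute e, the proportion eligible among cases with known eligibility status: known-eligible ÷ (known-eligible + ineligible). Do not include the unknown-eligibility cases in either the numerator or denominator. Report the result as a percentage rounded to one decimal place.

74.9%

Refusal or break-off = 185 + 378 = 563
No answer / not reached = 374 + 2 = 376
Unknown if eligible = 188 + 278 = 466
Not eligible = 169 + 426 = 595
Determined eligible = 718 + 115 + 563 + 376 = 1772
e = 1772 / (1772 + 595) = 1772 / 2367 = 0.7486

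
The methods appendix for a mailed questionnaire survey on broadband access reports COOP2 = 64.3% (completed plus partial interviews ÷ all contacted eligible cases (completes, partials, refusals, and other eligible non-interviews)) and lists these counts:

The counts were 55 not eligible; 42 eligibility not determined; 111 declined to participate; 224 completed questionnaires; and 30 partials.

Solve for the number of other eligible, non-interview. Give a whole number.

Top = 224 + 30 = 254
COOP2 = 254 / D = 0.643
D = 254 / 0.643 = 395.0
Remaining denominator categories sum to 365
other eligible, non-interview = 395.0 − 365 ≈ 30

30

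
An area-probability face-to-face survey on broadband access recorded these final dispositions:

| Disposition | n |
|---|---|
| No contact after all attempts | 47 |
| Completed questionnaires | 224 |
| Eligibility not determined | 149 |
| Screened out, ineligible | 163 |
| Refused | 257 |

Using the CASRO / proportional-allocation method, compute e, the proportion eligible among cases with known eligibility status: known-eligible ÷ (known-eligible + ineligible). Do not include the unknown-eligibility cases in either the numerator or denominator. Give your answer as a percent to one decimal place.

76.4%

Determined eligible → 224 + 257 + 47 = 528
e = 528 / (528 + 163) = 528 / 691 = 0.7641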